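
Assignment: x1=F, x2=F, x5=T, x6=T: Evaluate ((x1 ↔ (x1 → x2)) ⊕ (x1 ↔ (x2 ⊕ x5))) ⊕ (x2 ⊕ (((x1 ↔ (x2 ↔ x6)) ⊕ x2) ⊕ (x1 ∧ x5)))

x1 → x2 = F → F = T
x1 ↔ (x1 → x2) = F ↔ T = F
x2 ⊕ x5 = F ⊕ T = T
x1 ↔ (x2 ⊕ x5) = F ↔ T = F
(x1 ↔ (x1 → x2)) ⊕ (x1 ↔ (x2 ⊕ x5)) = F ⊕ F = F
x2 ↔ x6 = F ↔ T = F
x1 ↔ (x2 ↔ x6) = F ↔ F = T
(x1 ↔ (x2 ↔ x6)) ⊕ x2 = T ⊕ F = T
x1 ∧ x5 = F ∧ T = F
((x1 ↔ (x2 ↔ x6)) ⊕ x2) ⊕ (x1 ∧ x5) = T ⊕ F = T
x2 ⊕ (((x1 ↔ (x2 ↔ x6)) ⊕ x2) ⊕ (x1 ∧ x5)) = F ⊕ T = T
((x1 ↔ (x1 → x2)) ⊕ (x1 ↔ (x2 ⊕ x5))) ⊕ (x2 ⊕ (((x1 ↔ (x2 ↔ x6)) ⊕ x2) ⊕ (x1 ∧ x5))) = F ⊕ T = T

T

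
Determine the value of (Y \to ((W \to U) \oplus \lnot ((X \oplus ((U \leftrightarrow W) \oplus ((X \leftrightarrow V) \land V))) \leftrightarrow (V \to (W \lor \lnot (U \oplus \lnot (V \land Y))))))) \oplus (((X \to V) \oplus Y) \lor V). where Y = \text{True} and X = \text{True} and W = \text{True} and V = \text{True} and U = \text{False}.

W \to U = \text{True} \to \text{False} = \text{False}
U \leftrightarrow W = \text{False} \leftrightarrow \text{True} = \text{False}
X \leftrightarrow V = \text{True} \leftrightarrow \text{True} = \text{True}
(X \leftrightarrow V) \land V = \text{True} \land \text{True} = \text{True}
(U \leftrightarrow W) \oplus ((X \leftrightarrow V) \land V) = \text{False} \oplus \text{True} = \text{True}
X \oplus ((U \leftrightarrow W) \oplus ((X \leftrightarrow V) \land V)) = \text{True} \oplus \text{True} = \text{False}
V \land Y = \text{True} \land \text{True} = \text{True}
\lnot (V \land Y) = \lnot \text{True} = \text{False}
U \oplus \lnot (V \land Y) = \text{False} \oplus \text{False} = \text{False}
\lnot (U \oplus \lnot (V \land Y)) = \lnot \text{False} = \text{True}
W \lor \lnot (U \oplus \lnot (V \land Y)) = \text{True} \lor \text{True} = \text{True}
V \to (W \lor \lnot (U \oplus \lnot (V \land Y))) = \text{True} \to \text{True} = \text{True}
(X \oplus ((U \leftrightarrow W) \oplus ((X \leftrightarrow V) \land V))) \leftrightarrow (V \to (W \lor \lnot (U \oplus \lnot (V \land Y)))) = \text{False} \leftrightarrow \text{True} = \text{False}
\lnot ((X \oplus ((U \leftrightarrow W) \oplus ((X \leftrightarrow V) \land V))) \leftrightarrow (V \to (W \lor \lnot (U \oplus \lnot (V \land Y))))) = \lnot \text{False} = \text{True}
(W \to U) \oplus \lnot ((X \oplus ((U \leftrightarrow W) \oplus ((X \leftrightarrow V) \land V))) \leftrightarrow (V \to (W \lor \lnot (U \oplus \lnot (V \land Y))))) = \text{False} \oplus \text{True} = \text{True}
Y \to ((W \to U) \oplus \lnot ((X \oplus ((U \leftrightarrow W) \oplus ((X \leftrightarrow V) \land V))) \leftrightarrow (V \to (W \lor \lnot (U \oplus \lnot (V \land Y)))))) = \text{True} \to \text{True} = \text{True}
X \to V = \text{True} \to \text{True} = \text{True}
(X \to V) \oplus Y = \text{True} \oplus \text{True} = \text{False}
((X \to V) \oplus Y) \lor V = \text{False} \lor \text{True} = \text{True}
(Y \to ((W \to U) \oplus \lnot ((X \oplus ((U \leftrightarrow W) \oplus ((X \leftrightarrow V) \land V))) \leftrightarrow (V \to (W \lor \lnot (U \oplus \lnot (V \land Y))))))) \oplus (((X \to V) \oplus Y) \lor V) = \text{True} \oplus \text{True} = \text{False}

\text{False}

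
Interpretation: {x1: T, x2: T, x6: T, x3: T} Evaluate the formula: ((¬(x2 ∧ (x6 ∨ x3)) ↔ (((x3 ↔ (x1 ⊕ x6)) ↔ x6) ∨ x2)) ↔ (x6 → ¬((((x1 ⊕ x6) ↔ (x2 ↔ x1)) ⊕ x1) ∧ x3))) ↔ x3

T

Substituting x1=T, x2=T, x6=T, x3=T:
x6 ∨ x3 = T ∨ T = T
x2 ∧ (x6 ∨ x3) = T ∧ T = T
¬(x2 ∧ (x6 ∨ x3)) = ¬T = F
x1 ⊕ x6 = T ⊕ T = F
x3 ↔ (x1 ⊕ x6) = T ↔ F = F
(x3 ↔ (x1 ⊕ x6)) ↔ x6 = F ↔ T = F
((x3 ↔ (x1 ⊕ x6)) ↔ x6) ∨ x2 = F ∨ T = T
¬(x2 ∧ (x6 ∨ x3)) ↔ (((x3 ↔ (x1 ⊕ x6)) ↔ x6) ∨ x2) = F ↔ T = F
x1 ⊕ x6 = T ⊕ T = F
x2 ↔ x1 = T ↔ T = T
(x1 ⊕ x6) ↔ (x2 ↔ x1) = F ↔ T = F
((x1 ⊕ x6) ↔ (x2 ↔ x1)) ⊕ x1 = F ⊕ T = T
(((x1 ⊕ x6) ↔ (x2 ↔ x1)) ⊕ x1) ∧ x3 = T ∧ T = T
¬((((x1 ⊕ x6) ↔ (x2 ↔ x1)) ⊕ x1) ∧ x3) = ¬T = F
x6 → ¬((((x1 ⊕ x6) ↔ (x2 ↔ x1)) ⊕ x1) ∧ x3) = T → F = F
(¬(x2 ∧ (x6 ∨ x3)) ↔ (((x3 ↔ (x1 ⊕ x6)) ↔ x6) ∨ x2)) ↔ (x6 → ¬((((x1 ⊕ x6) ↔ (x2 ↔ x1)) ⊕ x1) ∧ x3)) = F ↔ F = T
((¬(x2 ∧ (x6 ∨ x3)) ↔ (((x3 ↔ (x1 ⊕ x6)) ↔ x6) ∨ x2)) ↔ (x6 → ¬((((x1 ⊕ x6) ↔ (x2 ↔ x1)) ⊕ x1) ∧ x3))) ↔ x3 = T ↔ T = T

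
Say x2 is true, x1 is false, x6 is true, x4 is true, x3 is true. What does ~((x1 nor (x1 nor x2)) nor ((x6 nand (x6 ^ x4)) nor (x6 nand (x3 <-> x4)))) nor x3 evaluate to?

False

x1 nor x2 = False nor True = False
x1 nor (x1 nor x2) = False nor False = True
x6 ^ x4 = True ^ True = False
x6 nand (x6 ^ x4) = True nand False = True
x3 <-> x4 = True <-> True = True
x6 nand (x3 <-> x4) = True nand True = False
(x6 nand (x6 ^ x4)) nor (x6 nand (x3 <-> x4)) = True nor False = False
(x1 nor (x1 nor x2)) nor ((x6 nand (x6 ^ x4)) nor (x6 nand (x3 <-> x4))) = True nor False = False
~((x1 nor (x1 nor x2)) nor ((x6 nand (x6 ^ x4)) nor (x6 nand (x3 <-> x4)))) = ~False = True
~((x1 nor (x1 nor x2)) nor ((x6 nand (x6 ^ x4)) nor (x6 nand (x3 <-> x4)))) nor x3 = True nor True = False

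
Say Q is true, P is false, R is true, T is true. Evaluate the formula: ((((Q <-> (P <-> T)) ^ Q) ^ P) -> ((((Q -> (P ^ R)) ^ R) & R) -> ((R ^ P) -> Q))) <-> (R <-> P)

False

Substituting Q=True, P=False, R=True, T=True:
P <-> T = False <-> True = False
Q <-> (P <-> T) = True <-> False = False
(Q <-> (P <-> T)) ^ Q = False ^ True = True
((Q <-> (P <-> T)) ^ Q) ^ P = True ^ False = True
P ^ R = False ^ True = True
Q -> (P ^ R) = True -> True = True
(Q -> (P ^ R)) ^ R = True ^ True = False
((Q -> (P ^ R)) ^ R) & R = False & True = False
R ^ P = True ^ False = True
(R ^ P) -> Q = True -> True = True
(((Q -> (P ^ R)) ^ R) & R) -> ((R ^ P) -> Q) = False -> True = True
(((Q <-> (P <-> T)) ^ Q) ^ P) -> ((((Q -> (P ^ R)) ^ R) & R) -> ((R ^ P) -> Q)) = True -> True = True
R <-> P = True <-> False = False
((((Q <-> (P <-> T)) ^ Q) ^ P) -> ((((Q -> (P ^ R)) ^ R) & R) -> ((R ^ P) -> Q))) <-> (R <-> P) = True <-> False = False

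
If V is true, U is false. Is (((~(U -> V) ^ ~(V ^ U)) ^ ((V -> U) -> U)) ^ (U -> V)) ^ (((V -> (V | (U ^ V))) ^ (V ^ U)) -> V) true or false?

True

U -> V = False -> True = True
~(U -> V) = ~True = False
V ^ U = True ^ False = True
~(V ^ U) = ~True = False
~(U -> V) ^ ~(V ^ U) = False ^ False = False
V -> U = True -> False = False
(V -> U) -> U = False -> False = True
(~(U -> V) ^ ~(V ^ U)) ^ ((V -> U) -> U) = False ^ True = True
U -> V = False -> True = True
((~(U -> V) ^ ~(V ^ U)) ^ ((V -> U) -> U)) ^ (U -> V) = True ^ True = False
U ^ V = False ^ True = True
V | (U ^ V) = True | True = True
V -> (V | (U ^ V)) = True -> True = True
V ^ U = True ^ False = True
(V -> (V | (U ^ V))) ^ (V ^ U) = True ^ True = False
((V -> (V | (U ^ V))) ^ (V ^ U)) -> V = False -> True = True
(((~(U -> V) ^ ~(V ^ U)) ^ ((V -> U) -> U)) ^ (U -> V)) ^ (((V -> (V | (U ^ V))) ^ (V ^ U)) -> V) = False ^ True = True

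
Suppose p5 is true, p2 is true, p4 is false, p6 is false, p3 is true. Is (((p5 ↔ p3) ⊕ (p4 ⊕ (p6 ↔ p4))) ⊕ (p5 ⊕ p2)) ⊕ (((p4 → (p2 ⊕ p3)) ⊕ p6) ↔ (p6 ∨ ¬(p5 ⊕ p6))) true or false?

F

Substituting p5=T, p2=T, p4=F, p6=F, p3=T:
p5 ↔ p3 = T ↔ T = T
p6 ↔ p4 = F ↔ F = T
p4 ⊕ (p6 ↔ p4) = F ⊕ T = T
(p5 ↔ p3) ⊕ (p4 ⊕ (p6 ↔ p4)) = T ⊕ T = F
p5 ⊕ p2 = T ⊕ T = F
((p5 ↔ p3) ⊕ (p4 ⊕ (p6 ↔ p4))) ⊕ (p5 ⊕ p2) = F ⊕ F = F
p2 ⊕ p3 = T ⊕ T = F
p4 → (p2 ⊕ p3) = F → F = T
(p4 → (p2 ⊕ p3)) ⊕ p6 = T ⊕ F = T
p5 ⊕ p6 = T ⊕ F = T
¬(p5 ⊕ p6) = ¬T = F
p6 ∨ ¬(p5 ⊕ p6) = F ∨ F = F
((p4 → (p2 ⊕ p3)) ⊕ p6) ↔ (p6 ∨ ¬(p5 ⊕ p6)) = T ↔ F = F
(((p5 ↔ p3) ⊕ (p4 ⊕ (p6 ↔ p4))) ⊕ (p5 ⊕ p2)) ⊕ (((p4 → (p2 ⊕ p3)) ⊕ p6) ↔ (p6 ∨ ¬(p5 ⊕ p6))) = F ⊕ F = F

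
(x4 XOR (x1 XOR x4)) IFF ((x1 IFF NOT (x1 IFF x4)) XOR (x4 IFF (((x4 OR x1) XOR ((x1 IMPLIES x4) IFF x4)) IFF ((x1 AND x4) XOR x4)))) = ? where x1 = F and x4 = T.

T

x1 XOR x4 = F XOR T = T
x4 XOR (x1 XOR x4) = T XOR T = F
x1 IFF x4 = F IFF T = F
NOT (x1 IFF x4) = NOT F = T
x1 IFF NOT (x1 IFF x4) = F IFF T = F
x4 OR x1 = T OR F = T
x1 IMPLIES x4 = F IMPLIES T = T
(x1 IMPLIES x4) IFF x4 = T IFF T = T
(x4 OR x1) XOR ((x1 IMPLIES x4) IFF x4) = T XOR T = F
x1 AND x4 = F AND T = F
(x1 AND x4) XOR x4 = F XOR T = T
((x4 OR x1) XOR ((x1 IMPLIES x4) IFF x4)) IFF ((x1 AND x4) XOR x4) = F IFF T = F
x4 IFF (((x4 OR x1) XOR ((x1 IMPLIES x4) IFF x4)) IFF ((x1 AND x4) XOR x4)) = T IFF F = F
(x1 IFF NOT (x1 IFF x4)) XOR (x4 IFF (((x4 OR x1) XOR ((x1 IMPLIES x4) IFF x4)) IFF ((x1 AND x4) XOR x4))) = F XOR F = F
(x4 XOR (x1 XOR x4)) IFF ((x1 IFF NOT (x1 IFF x4)) XOR (x4 IFF (((x4 OR x1) XOR ((x1 IMPLIES x4) IFF x4)) IFF ((x1 AND x4) XOR x4)))) = F IFF F = T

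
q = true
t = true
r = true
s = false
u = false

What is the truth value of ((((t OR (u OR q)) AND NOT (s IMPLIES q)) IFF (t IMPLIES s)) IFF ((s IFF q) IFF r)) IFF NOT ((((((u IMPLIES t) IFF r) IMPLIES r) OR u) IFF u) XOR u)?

false

u OR q = false OR true = true
t OR (u OR q) = true OR true = true
s IMPLIES q = false IMPLIES true = true
NOT (s IMPLIES q) = NOT true = false
(t OR (u OR q)) AND NOT (s IMPLIES q) = true AND false = false
t IMPLIES s = true IMPLIES false = false
((t OR (u OR q)) AND NOT (s IMPLIES q)) IFF (t IMPLIES s) = false IFF false = true
s IFF q = false IFF true = false
(s IFF q) IFF r = false IFF true = false
(((t OR (u OR q)) AND NOT (s IMPLIES q)) IFF (t IMPLIES s)) IFF ((s IFF q) IFF r) = true IFF false = false
u IMPLIES t = false IMPLIES true = true
(u IMPLIES t) IFF r = true IFF true = true
((u IMPLIES t) IFF r) IMPLIES r = true IMPLIES true = true
(((u IMPLIES t) IFF r) IMPLIES r) OR u = true OR false = true
((((u IMPLIES t) IFF r) IMPLIES r) OR u) IFF u = true IFF false = false
(((((u IMPLIES t) IFF r) IMPLIES r) OR u) IFF u) XOR u = false XOR false = false
NOT ((((((u IMPLIES t) IFF r) IMPLIES r) OR u) IFF u) XOR u) = NOT false = true
((((t OR (u OR q)) AND NOT (s IMPLIES q)) IFF (t IMPLIES s)) IFF ((s IFF q) IFF r)) IFF NOT ((((((u IMPLIES t) IFF r) IMPLIES r) OR u) IFF u) XOR u) = false IFF true = false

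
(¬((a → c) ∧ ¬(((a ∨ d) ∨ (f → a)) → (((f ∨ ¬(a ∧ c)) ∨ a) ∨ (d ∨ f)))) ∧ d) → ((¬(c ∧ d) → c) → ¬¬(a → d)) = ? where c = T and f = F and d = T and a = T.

a → c = T → T = T
a ∨ d = T ∨ T = T
f → a = F → T = T
(a ∨ d) ∨ (f → a) = T ∨ T = T
a ∧ c = T ∧ T = T
¬(a ∧ c) = ¬T = F
f ∨ ¬(a ∧ c) = F ∨ F = F
(f ∨ ¬(a ∧ c)) ∨ a = F ∨ T = T
d ∨ f = T ∨ F = T
((f ∨ ¬(a ∧ c)) ∨ a) ∨ (d ∨ f) = T ∨ T = T
((a ∨ d) ∨ (f → a)) → (((f ∨ ¬(a ∧ c)) ∨ a) ∨ (d ∨ f)) = T → T = T
¬(((a ∨ d) ∨ (f → a)) → (((f ∨ ¬(a ∧ c)) ∨ a) ∨ (d ∨ f))) = ¬T = F
(a → c) ∧ ¬(((a ∨ d) ∨ (f → a)) → (((f ∨ ¬(a ∧ c)) ∨ a) ∨ (d ∨ f))) = T ∧ F = F
¬((a → c) ∧ ¬(((a ∨ d) ∨ (f → a)) → (((f ∨ ¬(a ∧ c)) ∨ a) ∨ (d ∨ f)))) = ¬F = T
¬((a → c) ∧ ¬(((a ∨ d) ∨ (f → a)) → (((f ∨ ¬(a ∧ c)) ∨ a) ∨ (d ∨ f)))) ∧ d = T ∧ T = T
c ∧ d = T ∧ T = T
¬(c ∧ d) = ¬T = F
¬(c ∧ d) → c = F → T = T
a → d = T → T = T
¬(a → d) = ¬T = F
¬¬(a → d) = ¬F = T
(¬(c ∧ d) → c) → ¬¬(a → d) = T → T = T
(¬((a → c) ∧ ¬(((a ∨ d) ∨ (f → a)) → (((f ∨ ¬(a ∧ c)) ∨ a) ∨ (d ∨ f)))) ∧ d) → ((¬(c ∧ d) → c) → ¬¬(a → d)) = T → T = T

T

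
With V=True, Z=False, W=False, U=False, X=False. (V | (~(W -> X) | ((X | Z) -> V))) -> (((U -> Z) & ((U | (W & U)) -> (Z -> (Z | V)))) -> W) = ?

False

W -> X = False -> False = True
~(W -> X) = ~True = False
X | Z = False | False = False
(X | Z) -> V = False -> True = True
~(W -> X) | ((X | Z) -> V) = False | True = True
V | (~(W -> X) | ((X | Z) -> V)) = True | True = True
U -> Z = False -> False = True
W & U = False & False = False
U | (W & U) = False | False = False
Z | V = False | True = True
Z -> (Z | V) = False -> True = True
(U | (W & U)) -> (Z -> (Z | V)) = False -> True = True
(U -> Z) & ((U | (W & U)) -> (Z -> (Z | V))) = True & True = True
((U -> Z) & ((U | (W & U)) -> (Z -> (Z | V)))) -> W = True -> False = False
(V | (~(W -> X) | ((X | Z) -> V))) -> (((U -> Z) & ((U | (W & U)) -> (Z -> (Z | V)))) -> W) = True -> False = False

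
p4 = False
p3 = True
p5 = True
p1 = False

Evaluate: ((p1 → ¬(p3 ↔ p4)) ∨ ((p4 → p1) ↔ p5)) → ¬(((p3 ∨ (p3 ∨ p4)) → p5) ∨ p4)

p3 ↔ p4 = True ↔ False = False
¬(p3 ↔ p4) = ¬False = True
p1 → ¬(p3 ↔ p4) = False → True = True
p4 → p1 = False → False = True
(p4 → p1) ↔ p5 = True ↔ True = True
(p1 → ¬(p3 ↔ p4)) ∨ ((p4 → p1) ↔ p5) = True ∨ True = True
p3 ∨ p4 = True ∨ False = True
p3 ∨ (p3 ∨ p4) = True ∨ True = True
(p3 ∨ (p3 ∨ p4)) → p5 = True → True = True
((p3 ∨ (p3 ∨ p4)) → p5) ∨ p4 = True ∨ False = True
¬(((p3 ∨ (p3 ∨ p4)) → p5) ∨ p4) = ¬True = False
((p1 → ¬(p3 ↔ p4)) ∨ ((p4 → p1) ↔ p5)) → ¬(((p3 ∨ (p3 ∨ p4)) → p5) ∨ p4) = True → False = False

False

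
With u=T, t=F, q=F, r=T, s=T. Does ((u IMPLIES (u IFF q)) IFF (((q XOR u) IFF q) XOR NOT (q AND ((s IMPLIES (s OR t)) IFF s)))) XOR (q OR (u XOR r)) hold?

F

Substituting u=T, t=F, q=F, r=T, s=T:
u IFF q = T IFF F = F
u IMPLIES (u IFF q) = T IMPLIES F = F
q XOR u = F XOR T = T
(q XOR u) IFF q = T IFF F = F
s OR t = T OR F = T
s IMPLIES (s OR t) = T IMPLIES T = T
(s IMPLIES (s OR t)) IFF s = T IFF T = T
q AND ((s IMPLIES (s OR t)) IFF s) = F AND T = F
NOT (q AND ((s IMPLIES (s OR t)) IFF s)) = NOT F = T
((q XOR u) IFF q) XOR NOT (q AND ((s IMPLIES (s OR t)) IFF s)) = F XOR T = T
(u IMPLIES (u IFF q)) IFF (((q XOR u) IFF q) XOR NOT (q AND ((s IMPLIES (s OR t)) IFF s))) = F IFF T = F
u XOR r = T XOR T = F
q OR (u XOR r) = F OR F = F
((u IMPLIES (u IFF q)) IFF (((q XOR u) IFF q) XOR NOT (q AND ((s IMPLIES (s OR t)) IFF s)))) XOR (q OR (u XOR r)) = F XOR F = F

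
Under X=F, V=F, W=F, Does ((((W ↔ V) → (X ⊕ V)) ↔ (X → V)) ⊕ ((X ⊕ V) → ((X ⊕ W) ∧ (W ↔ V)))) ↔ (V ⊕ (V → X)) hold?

T

W ↔ V = F ↔ F = T
X ⊕ V = F ⊕ F = F
(W ↔ V) → (X ⊕ V) = T → F = F
X → V = F → F = T
((W ↔ V) → (X ⊕ V)) ↔ (X → V) = F ↔ T = F
X ⊕ V = F ⊕ F = F
X ⊕ W = F ⊕ F = F
W ↔ V = F ↔ F = T
(X ⊕ W) ∧ (W ↔ V) = F ∧ T = F
(X ⊕ V) → ((X ⊕ W) ∧ (W ↔ V)) = F → F = T
(((W ↔ V) → (X ⊕ V)) ↔ (X → V)) ⊕ ((X ⊕ V) → ((X ⊕ W) ∧ (W ↔ V))) = F ⊕ T = T
V → X = F → F = T
V ⊕ (V → X) = F ⊕ T = T
((((W ↔ V) → (X ⊕ V)) ↔ (X → V)) ⊕ ((X ⊕ V) → ((X ⊕ W) ∧ (W ↔ V)))) ↔ (V ⊕ (V → X)) = T ↔ T = T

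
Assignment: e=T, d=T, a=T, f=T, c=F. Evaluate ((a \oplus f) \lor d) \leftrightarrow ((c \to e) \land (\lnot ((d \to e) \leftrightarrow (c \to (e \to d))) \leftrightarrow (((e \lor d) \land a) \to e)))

F

a \oplus f = T \oplus T = F
(a \oplus f) \lor d = F \lor T = T
c \to e = F \to T = T
d \to e = T \to T = T
e \to d = T \to T = T
c \to (e \to d) = F \to T = T
(d \to e) \leftrightarrow (c \to (e \to d)) = T \leftrightarrow T = T
\lnot ((d \to e) \leftrightarrow (c \to (e \to d))) = \lnot T = F
e \lor d = T \lor T = T
(e \lor d) \land a = T \land T = T
((e \lor d) \land a) \to e = T \to T = T
\lnot ((d \to e) \leftrightarrow (c \to (e \to d))) \leftrightarrow (((e \lor d) \land a) \to e) = F \leftrightarrow T = F
(c \to e) \land (\lnot ((d \to e) \leftrightarrow (c \to (e \to d))) \leftrightarrow (((e \lor d) \land a) \to e)) = T \land F = F
((a \oplus f) \lor d) \leftrightarrow ((c \to e) \land (\lnot ((d \to e) \leftrightarrow (c \to (e \to d))) \leftrightarrow (((e \lor d) \land a) \to e))) = T \leftrightarrow F = F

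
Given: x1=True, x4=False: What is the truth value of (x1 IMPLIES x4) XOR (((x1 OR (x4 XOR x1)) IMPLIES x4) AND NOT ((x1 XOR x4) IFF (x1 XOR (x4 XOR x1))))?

x1 IMPLIES x4 = True IMPLIES False = False
x4 XOR x1 = False XOR True = True
x1 OR (x4 XOR x1) = True OR True = True
(x1 OR (x4 XOR x1)) IMPLIES x4 = True IMPLIES False = False
x1 XOR x4 = True XOR False = True
x4 XOR x1 = False XOR True = True
x1 XOR (x4 XOR x1) = True XOR True = False
(x1 XOR x4) IFF (x1 XOR (x4 XOR x1)) = True IFF False = False
NOT ((x1 XOR x4) IFF (x1 XOR (x4 XOR x1))) = NOT False = True
((x1 OR (x4 XOR x1)) IMPLIES x4) AND NOT ((x1 XOR x4) IFF (x1 XOR (x4 XOR x1))) = False AND True = False
(x1 IMPLIES x4) XOR (((x1 OR (x4 XOR x1)) IMPLIES x4) AND NOT ((x1 XOR x4) IFF (x1 XOR (x4 XOR x1)))) = False XOR False = False

False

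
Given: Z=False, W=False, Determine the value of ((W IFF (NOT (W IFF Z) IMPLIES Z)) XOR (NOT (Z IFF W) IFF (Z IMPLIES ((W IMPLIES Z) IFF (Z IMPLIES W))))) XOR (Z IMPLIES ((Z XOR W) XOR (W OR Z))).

W IFF Z = False IFF False = True
NOT (W IFF Z) = NOT True = False
NOT (W IFF Z) IMPLIES Z = False IMPLIES False = True
W IFF (NOT (W IFF Z) IMPLIES Z) = False IFF True = False
Z IFF W = False IFF False = True
NOT (Z IFF W) = NOT True = False
W IMPLIES Z = False IMPLIES False = True
Z IMPLIES W = False IMPLIES False = True
(W IMPLIES Z) IFF (Z IMPLIES W) = True IFF True = True
Z IMPLIES ((W IMPLIES Z) IFF (Z IMPLIES W)) = False IMPLIES True = True
NOT (Z IFF W) IFF (Z IMPLIES ((W IMPLIES Z) IFF (Z IMPLIES W))) = False IFF True = False
(W IFF (NOT (W IFF Z) IMPLIES Z)) XOR (NOT (Z IFF W) IFF (Z IMPLIES ((W IMPLIES Z) IFF (Z IMPLIES W)))) = False XOR False = False
Z XOR W = False XOR False = False
W OR Z = False OR False = False
(Z XOR W) XOR (W OR Z) = False XOR False = False
Z IMPLIES ((Z XOR W) XOR (W OR Z)) = False IMPLIES False = True
((W IFF (NOT (W IFF Z) IMPLIES Z)) XOR (NOT (Z IFF W) IFF (Z IMPLIES ((W IMPLIES Z) IFF (Z IMPLIES W))))) XOR (Z IMPLIES ((Z XOR W) XOR (W OR Z))) = False XOR True = True

True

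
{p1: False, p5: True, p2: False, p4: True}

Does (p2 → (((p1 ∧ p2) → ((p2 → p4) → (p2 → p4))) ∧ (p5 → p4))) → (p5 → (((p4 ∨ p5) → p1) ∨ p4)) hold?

p1 ∧ p2 = False ∧ False = False
p2 → p4 = False → True = True
p2 → p4 = False → True = True
(p2 → p4) → (p2 → p4) = True → True = True
(p1 ∧ p2) → ((p2 → p4) → (p2 → p4)) = False → True = True
p5 → p4 = True → True = True
((p1 ∧ p2) → ((p2 → p4) → (p2 → p4))) ∧ (p5 → p4) = True ∧ True = True
p2 → (((p1 ∧ p2) → ((p2 → p4) → (p2 → p4))) ∧ (p5 → p4)) = False → True = True
p4 ∨ p5 = True ∨ True = True
(p4 ∨ p5) → p1 = True → False = False
((p4 ∨ p5) → p1) ∨ p4 = False ∨ True = True
p5 → (((p4 ∨ p5) → p1) ∨ p4) = True → True = True
(p2 → (((p1 ∧ p2) → ((p2 → p4) → (p2 → p4))) ∧ (p5 → p4))) → (p5 → (((p4 ∨ p5) → p1) ∨ p4)) = True → True = True

True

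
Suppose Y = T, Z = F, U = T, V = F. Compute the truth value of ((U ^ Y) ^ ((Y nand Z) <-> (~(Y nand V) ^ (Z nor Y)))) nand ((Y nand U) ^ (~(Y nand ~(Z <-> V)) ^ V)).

T

Substituting Y=T, Z=F, U=T, V=F:
U ^ Y = T ^ T = F
Y nand Z = T nand F = T
Y nand V = T nand F = T
~(Y nand V) = ~T = F
Z nor Y = F nor T = F
~(Y nand V) ^ (Z nor Y) = F ^ F = F
(Y nand Z) <-> (~(Y nand V) ^ (Z nor Y)) = T <-> F = F
(U ^ Y) ^ ((Y nand Z) <-> (~(Y nand V) ^ (Z nor Y))) = F ^ F = F
Y nand U = T nand T = F
Z <-> V = F <-> F = T
~(Z <-> V) = ~T = F
Y nand ~(Z <-> V) = T nand F = T
~(Y nand ~(Z <-> V)) = ~T = F
~(Y nand ~(Z <-> V)) ^ V = F ^ F = F
(Y nand U) ^ (~(Y nand ~(Z <-> V)) ^ V) = F ^ F = F
((U ^ Y) ^ ((Y nand Z) <-> (~(Y nand V) ^ (Z nor Y)))) nand ((Y nand U) ^ (~(Y nand ~(Z <-> V)) ^ V)) = F nand F = T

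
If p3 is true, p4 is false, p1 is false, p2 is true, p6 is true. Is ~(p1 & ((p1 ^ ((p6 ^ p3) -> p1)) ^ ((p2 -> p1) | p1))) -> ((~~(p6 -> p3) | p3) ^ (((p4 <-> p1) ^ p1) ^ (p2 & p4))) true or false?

p6 ^ p3 = T ^ T = F
(p6 ^ p3) -> p1 = F -> F = T
p1 ^ ((p6 ^ p3) -> p1) = F ^ T = T
p2 -> p1 = T -> F = F
(p2 -> p1) | p1 = F | F = F
(p1 ^ ((p6 ^ p3) -> p1)) ^ ((p2 -> p1) | p1) = T ^ F = T
p1 & ((p1 ^ ((p6 ^ p3) -> p1)) ^ ((p2 -> p1) | p1)) = F & T = F
~(p1 & ((p1 ^ ((p6 ^ p3) -> p1)) ^ ((p2 -> p1) | p1))) = ~F = T
p6 -> p3 = T -> T = T
~(p6 -> p3) = ~T = F
~~(p6 -> p3) = ~F = T
~~(p6 -> p3) | p3 = T | T = T
p4 <-> p1 = F <-> F = T
(p4 <-> p1) ^ p1 = T ^ F = T
p2 & p4 = T & F = F
((p4 <-> p1) ^ p1) ^ (p2 & p4) = T ^ F = T
(~~(p6 -> p3) | p3) ^ (((p4 <-> p1) ^ p1) ^ (p2 & p4)) = T ^ T = F
~(p1 & ((p1 ^ ((p6 ^ p3) -> p1)) ^ ((p2 -> p1) | p1))) -> ((~~(p6 -> p3) | p3) ^ (((p4 <-> p1) ^ p1) ^ (p2 & p4))) = T -> F = F

F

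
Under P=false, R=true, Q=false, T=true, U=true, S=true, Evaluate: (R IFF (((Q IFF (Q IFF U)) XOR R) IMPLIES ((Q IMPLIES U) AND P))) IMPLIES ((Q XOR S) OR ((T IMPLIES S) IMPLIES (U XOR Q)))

true

Q IFF U = false IFF true = false
Q IFF (Q IFF U) = false IFF false = true
(Q IFF (Q IFF U)) XOR R = true XOR true = false
Q IMPLIES U = false IMPLIES true = true
(Q IMPLIES U) AND P = true AND false = false
((Q IFF (Q IFF U)) XOR R) IMPLIES ((Q IMPLIES U) AND P) = false IMPLIES false = true
R IFF (((Q IFF (Q IFF U)) XOR R) IMPLIES ((Q IMPLIES U) AND P)) = true IFF true = true
Q XOR S = false XOR true = true
T IMPLIES S = true IMPLIES true = true
U XOR Q = true XOR false = true
(T IMPLIES S) IMPLIES (U XOR Q) = true IMPLIES true = true
(Q XOR S) OR ((T IMPLIES S) IMPLIES (U XOR Q)) = true OR true = true
(R IFF (((Q IFF (Q IFF U)) XOR R) IMPLIES ((Q IMPLIES U) AND P))) IMPLIES ((Q XOR S) OR ((T IMPLIES S) IMPLIES (U XOR Q))) = true IMPLIES true = true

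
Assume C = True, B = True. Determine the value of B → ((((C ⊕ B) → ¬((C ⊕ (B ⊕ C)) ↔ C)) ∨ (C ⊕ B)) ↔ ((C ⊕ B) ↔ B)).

False

Substituting C=True, B=True:
C ⊕ B = True ⊕ True = False
B ⊕ C = True ⊕ True = False
C ⊕ (B ⊕ C) = True ⊕ False = True
(C ⊕ (B ⊕ C)) ↔ C = True ↔ True = True
¬((C ⊕ (B ⊕ C)) ↔ C) = ¬True = False
(C ⊕ B) → ¬((C ⊕ (B ⊕ C)) ↔ C) = False → False = True
C ⊕ B = True ⊕ True = False
((C ⊕ B) → ¬((C ⊕ (B ⊕ C)) ↔ C)) ∨ (C ⊕ B) = True ∨ False = True
C ⊕ B = True ⊕ True = False
(C ⊕ B) ↔ B = False ↔ True = False
(((C ⊕ B) → ¬((C ⊕ (B ⊕ C)) ↔ C)) ∨ (C ⊕ B)) ↔ ((C ⊕ B) ↔ B) = True ↔ False = False
B → ((((C ⊕ B) → ¬((C ⊕ (B ⊕ C)) ↔ C)) ∨ (C ⊕ B)) ↔ ((C ⊕ B) ↔ B)) = True → False = False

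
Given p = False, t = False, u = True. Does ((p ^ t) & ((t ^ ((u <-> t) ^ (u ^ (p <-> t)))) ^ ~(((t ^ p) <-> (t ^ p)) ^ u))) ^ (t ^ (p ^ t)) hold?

p ^ t = False ^ False = False
u <-> t = True <-> False = False
p <-> t = False <-> False = True
u ^ (p <-> t) = True ^ True = False
(u <-> t) ^ (u ^ (p <-> t)) = False ^ False = False
t ^ ((u <-> t) ^ (u ^ (p <-> t))) = False ^ False = False
t ^ p = False ^ False = False
t ^ p = False ^ False = False
(t ^ p) <-> (t ^ p) = False <-> False = True
((t ^ p) <-> (t ^ p)) ^ u = True ^ True = False
~(((t ^ p) <-> (t ^ p)) ^ u) = ~False = True
(t ^ ((u <-> t) ^ (u ^ (p <-> t)))) ^ ~(((t ^ p) <-> (t ^ p)) ^ u) = False ^ True = True
(p ^ t) & ((t ^ ((u <-> t) ^ (u ^ (p <-> t)))) ^ ~(((t ^ p) <-> (t ^ p)) ^ u)) = False & True = False
p ^ t = False ^ False = False
t ^ (p ^ t) = False ^ False = False
((p ^ t) & ((t ^ ((u <-> t) ^ (u ^ (p <-> t)))) ^ ~(((t ^ p) <-> (t ^ p)) ^ u))) ^ (t ^ (p ^ t)) = False ^ False = False

False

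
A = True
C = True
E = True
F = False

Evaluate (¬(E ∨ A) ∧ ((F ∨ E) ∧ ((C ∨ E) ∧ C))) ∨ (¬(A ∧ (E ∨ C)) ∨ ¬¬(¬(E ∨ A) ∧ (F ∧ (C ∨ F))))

E ∨ A = True ∨ True = True
¬(E ∨ A) = ¬True = False
F ∨ E = False ∨ True = True
C ∨ E = True ∨ True = True
(C ∨ E) ∧ C = True ∧ True = True
(F ∨ E) ∧ ((C ∨ E) ∧ C) = True ∧ True = True
¬(E ∨ A) ∧ ((F ∨ E) ∧ ((C ∨ E) ∧ C)) = False ∧ True = False
E ∨ C = True ∨ True = True
A ∧ (E ∨ C) = True ∧ True = True
¬(A ∧ (E ∨ C)) = ¬True = False
E ∨ A = True ∨ True = True
¬(E ∨ A) = ¬True = False
C ∨ F = True ∨ False = True
F ∧ (C ∨ F) = False ∧ True = False
¬(E ∨ A) ∧ (F ∧ (C ∨ F)) = False ∧ False = False
¬(¬(E ∨ A) ∧ (F ∧ (C ∨ F))) = ¬False = True
¬¬(¬(E ∨ A) ∧ (F ∧ (C ∨ F))) = ¬True = False
¬(A ∧ (E ∨ C)) ∨ ¬¬(¬(E ∨ A) ∧ (F ∧ (C ∨ F))) = False ∨ False = False
(¬(E ∨ A) ∧ ((F ∨ E) ∧ ((C ∨ E) ∧ C))) ∨ (¬(A ∧ (E ∨ C)) ∨ ¬¬(¬(E ∨ A) ∧ (F ∧ (C ∨ F)))) = False ∨ False = False

False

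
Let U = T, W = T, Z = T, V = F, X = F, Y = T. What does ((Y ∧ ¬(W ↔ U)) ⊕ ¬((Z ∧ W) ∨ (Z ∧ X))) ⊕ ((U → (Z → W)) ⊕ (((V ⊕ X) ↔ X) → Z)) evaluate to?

F

W ↔ U = T ↔ T = T
¬(W ↔ U) = ¬T = F
Y ∧ ¬(W ↔ U) = T ∧ F = F
Z ∧ W = T ∧ T = T
Z ∧ X = T ∧ F = F
(Z ∧ W) ∨ (Z ∧ X) = T ∨ F = T
¬((Z ∧ W) ∨ (Z ∧ X)) = ¬T = F
(Y ∧ ¬(W ↔ U)) ⊕ ¬((Z ∧ W) ∨ (Z ∧ X)) = F ⊕ F = F
Z → W = T → T = T
U → (Z → W) = T → T = T
V ⊕ X = F ⊕ F = F
(V ⊕ X) ↔ X = F ↔ F = T
((V ⊕ X) ↔ X) → Z = T → T = T
(U → (Z → W)) ⊕ (((V ⊕ X) ↔ X) → Z) = T ⊕ T = F
((Y ∧ ¬(W ↔ U)) ⊕ ¬((Z ∧ W) ∨ (Z ∧ X))) ⊕ ((U → (Z → W)) ⊕ (((V ⊕ X) ↔ X) → Z)) = F ⊕ F = F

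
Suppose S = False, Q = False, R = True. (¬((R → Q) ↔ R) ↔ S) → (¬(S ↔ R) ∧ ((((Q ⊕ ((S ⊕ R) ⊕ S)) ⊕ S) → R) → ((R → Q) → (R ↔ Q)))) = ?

True

R → Q = True → False = False
(R → Q) ↔ R = False ↔ True = False
¬((R → Q) ↔ R) = ¬False = True
¬((R → Q) ↔ R) ↔ S = True ↔ False = False
S ↔ R = False ↔ True = False
¬(S ↔ R) = ¬False = True
S ⊕ R = False ⊕ True = True
(S ⊕ R) ⊕ S = True ⊕ False = True
Q ⊕ ((S ⊕ R) ⊕ S) = False ⊕ True = True
(Q ⊕ ((S ⊕ R) ⊕ S)) ⊕ S = True ⊕ False = True
((Q ⊕ ((S ⊕ R) ⊕ S)) ⊕ S) → R = True → True = True
R → Q = True → False = False
R ↔ Q = True ↔ False = False
(R → Q) → (R ↔ Q) = False → False = True
(((Q ⊕ ((S ⊕ R) ⊕ S)) ⊕ S) → R) → ((R → Q) → (R ↔ Q)) = True → True = True
¬(S ↔ R) ∧ ((((Q ⊕ ((S ⊕ R) ⊕ S)) ⊕ S) → R) → ((R → Q) → (R ↔ Q))) = True ∧ True = True
(¬((R → Q) ↔ R) ↔ S) → (¬(S ↔ R) ∧ ((((Q ⊕ ((S ⊕ R) ⊕ S)) ⊕ S) → R) → ((R → Q) → (R ↔ Q)))) = False → True = True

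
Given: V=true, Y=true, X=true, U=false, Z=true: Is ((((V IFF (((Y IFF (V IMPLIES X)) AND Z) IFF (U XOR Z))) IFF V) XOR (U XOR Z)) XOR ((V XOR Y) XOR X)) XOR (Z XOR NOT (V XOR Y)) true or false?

V IMPLIES X = true IMPLIES true = true
Y IFF (V IMPLIES X) = true IFF true = true
(Y IFF (V IMPLIES X)) AND Z = true AND true = true
U XOR Z = false XOR true = true
((Y IFF (V IMPLIES X)) AND Z) IFF (U XOR Z) = true IFF true = true
V IFF (((Y IFF (V IMPLIES X)) AND Z) IFF (U XOR Z)) = true IFF true = true
(V IFF (((Y IFF (V IMPLIES X)) AND Z) IFF (U XOR Z))) IFF V = true IFF true = true
U XOR Z = false XOR true = true
((V IFF (((Y IFF (V IMPLIES X)) AND Z) IFF (U XOR Z))) IFF V) XOR (U XOR Z) = true XOR true = false
V XOR Y = true XOR true = false
(V XOR Y) XOR X = false XOR true = true
(((V IFF (((Y IFF (V IMPLIES X)) AND Z) IFF (U XOR Z))) IFF V) XOR (U XOR Z)) XOR ((V XOR Y) XOR X) = false XOR true = true
V XOR Y = true XOR true = false
NOT (V XOR Y) = NOT false = true
Z XOR NOT (V XOR Y) = true XOR true = false
((((V IFF (((Y IFF (V IMPLIES X)) AND Z) IFF (U XOR Z))) IFF V) XOR (U XOR Z)) XOR ((V XOR Y) XOR X)) XOR (Z XOR NOT (V XOR Y)) = true XOR false = true

true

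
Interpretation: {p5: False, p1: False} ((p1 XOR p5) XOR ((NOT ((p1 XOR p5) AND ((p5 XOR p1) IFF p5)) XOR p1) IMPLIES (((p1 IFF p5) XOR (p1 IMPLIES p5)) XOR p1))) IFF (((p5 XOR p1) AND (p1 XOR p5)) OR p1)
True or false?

p1 XOR p5 = False XOR False = False
p1 XOR p5 = False XOR False = False
p5 XOR p1 = False XOR False = False
(p5 XOR p1) IFF p5 = False IFF False = True
(p1 XOR p5) AND ((p5 XOR p1) IFF p5) = False AND True = False
NOT ((p1 XOR p5) AND ((p5 XOR p1) IFF p5)) = NOT False = True
NOT ((p1 XOR p5) AND ((p5 XOR p1) IFF p5)) XOR p1 = True XOR False = True
p1 IFF p5 = False IFF False = True
p1 IMPLIES p5 = False IMPLIES False = True
(p1 IFF p5) XOR (p1 IMPLIES p5) = True XOR True = False
((p1 IFF p5) XOR (p1 IMPLIES p5)) XOR p1 = False XOR False = False
(NOT ((p1 XOR p5) AND ((p5 XOR p1) IFF p5)) XOR p1) IMPLIES (((p1 IFF p5) XOR (p1 IMPLIES p5)) XOR p1) = True IMPLIES False = False
(p1 XOR p5) XOR ((NOT ((p1 XOR p5) AND ((p5 XOR p1) IFF p5)) XOR p1) IMPLIES (((p1 IFF p5) XOR (p1 IMPLIES p5)) XOR p1)) = False XOR False = False
p5 XOR p1 = False XOR False = False
p1 XOR p5 = False XOR False = False
(p5 XOR p1) AND (p1 XOR p5) = False AND False = False
((p5 XOR p1) AND (p1 XOR p5)) OR p1 = False OR False = False
((p1 XOR p5) XOR ((NOT ((p1 XOR p5) AND ((p5 XOR p1) IFF p5)) XOR p1) IMPLIES (((p1 IFF p5) XOR (p1 IMPLIES p5)) XOR p1))) IFF (((p5 XOR p1) AND (p1 XOR p5)) OR p1) = False IFF False = True

True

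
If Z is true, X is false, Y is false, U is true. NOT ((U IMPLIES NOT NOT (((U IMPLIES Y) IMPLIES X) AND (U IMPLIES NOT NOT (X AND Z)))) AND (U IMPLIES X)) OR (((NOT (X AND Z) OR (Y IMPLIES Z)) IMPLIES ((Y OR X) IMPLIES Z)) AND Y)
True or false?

Substituting Z=True, X=False, Y=False, U=True:
U IMPLIES Y = True IMPLIES False = False
(U IMPLIES Y) IMPLIES X = False IMPLIES False = True
X AND Z = False AND True = False
NOT (X AND Z) = NOT False = True
NOT NOT (X AND Z) = NOT True = False
U IMPLIES NOT NOT (X AND Z) = True IMPLIES False = False
((U IMPLIES Y) IMPLIES X) AND (U IMPLIES NOT NOT (X AND Z)) = True AND False = False
NOT (((U IMPLIES Y) IMPLIES X) AND (U IMPLIES NOT NOT (X AND Z))) = NOT False = True
NOT NOT (((U IMPLIES Y) IMPLIES X) AND (U IMPLIES NOT NOT (X AND Z))) = NOT True = False
U IMPLIES NOT NOT (((U IMPLIES Y) IMPLIES X) AND (U IMPLIES NOT NOT (X AND Z))) = True IMPLIES False = False
U IMPLIES X = True IMPLIES False = False
(U IMPLIES NOT NOT (((U IMPLIES Y) IMPLIES X) AND (U IMPLIES NOT NOT (X AND Z)))) AND (U IMPLIES X) = False AND False = False
NOT ((U IMPLIES NOT NOT (((U IMPLIES Y) IMPLIES X) AND (U IMPLIES NOT NOT (X AND Z)))) AND (U IMPLIES X)) = NOT False = True
X AND Z = False AND True = False
NOT (X AND Z) = NOT False = True
Y IMPLIES Z = False IMPLIES True = True
NOT (X AND Z) OR (Y IMPLIES Z) = True OR True = True
Y OR X = False OR False = False
(Y OR X) IMPLIES Z = False IMPLIES True = True
(NOT (X AND Z) OR (Y IMPLIES Z)) IMPLIES ((Y OR X) IMPLIES Z) = True IMPLIES True = True
((NOT (X AND Z) OR (Y IMPLIES Z)) IMPLIES ((Y OR X) IMPLIES Z)) AND Y = True AND False = False
NOT ((U IMPLIES NOT NOT (((U IMPLIES Y) IMPLIES X) AND (U IMPLIES NOT NOT (X AND Z)))) AND (U IMPLIES X)) OR (((NOT (X AND Z) OR (Y IMPLIES Z)) IMPLIES ((Y OR X) IMPLIES Z)) AND Y) = True OR False = True

True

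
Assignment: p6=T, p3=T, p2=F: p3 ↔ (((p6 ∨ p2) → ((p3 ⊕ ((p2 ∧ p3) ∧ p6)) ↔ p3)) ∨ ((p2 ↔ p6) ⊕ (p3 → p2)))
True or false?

p6 ∨ p2 = T ∨ F = T
p2 ∧ p3 = F ∧ T = F
(p2 ∧ p3) ∧ p6 = F ∧ T = F
p3 ⊕ ((p2 ∧ p3) ∧ p6) = T ⊕ F = T
(p3 ⊕ ((p2 ∧ p3) ∧ p6)) ↔ p3 = T ↔ T = T
(p6 ∨ p2) → ((p3 ⊕ ((p2 ∧ p3) ∧ p6)) ↔ p3) = T → T = T
p2 ↔ p6 = F ↔ T = F
p3 → p2 = T → F = F
(p2 ↔ p6) ⊕ (p3 → p2) = F ⊕ F = F
((p6 ∨ p2) → ((p3 ⊕ ((p2 ∧ p3) ∧ p6)) ↔ p3)) ∨ ((p2 ↔ p6) ⊕ (p3 → p2)) = T ∨ F = T
p3 ↔ (((p6 ∨ p2) → ((p3 ⊕ ((p2 ∧ p3) ∧ p6)) ↔ p3)) ∨ ((p2 ↔ p6) ⊕ (p3 → p2))) = T ↔ T = T

T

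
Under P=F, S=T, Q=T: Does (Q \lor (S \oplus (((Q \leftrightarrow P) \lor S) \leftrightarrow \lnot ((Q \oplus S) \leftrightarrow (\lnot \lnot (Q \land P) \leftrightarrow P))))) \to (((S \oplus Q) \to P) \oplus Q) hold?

Q \leftrightarrow P = T \leftrightarrow F = F
(Q \leftrightarrow P) \lor S = F \lor T = T
Q \oplus S = T \oplus T = F
Q \land P = T \land F = F
\lnot (Q \land P) = \lnot F = T
\lnot \lnot (Q \land P) = \lnot T = F
\lnot \lnot (Q \land P) \leftrightarrow P = F \leftrightarrow F = T
(Q \oplus S) \leftrightarrow (\lnot \lnot (Q \land P) \leftrightarrow P) = F \leftrightarrow T = F
\lnot ((Q \oplus S) \leftrightarrow (\lnot \lnot (Q \land P) \leftrightarrow P)) = \lnot F = T
((Q \leftrightarrow P) \lor S) \leftrightarrow \lnot ((Q \oplus S) \leftrightarrow (\lnot \lnot (Q \land P) \leftrightarrow P)) = T \leftrightarrow T = T
S \oplus (((Q \leftrightarrow P) \lor S) \leftrightarrow \lnot ((Q \oplus S) \leftrightarrow (\lnot \lnot (Q \land P) \leftrightarrow P))) = T \oplus T = F
Q \lor (S \oplus (((Q \leftrightarrow P) \lor S) \leftrightarrow \lnot ((Q \oplus S) \leftrightarrow (\lnot \lnot (Q \land P) \leftrightarrow P)))) = T \lor F = T
S \oplus Q = T \oplus T = F
(S \oplus Q) \to P = F \to F = T
((S \oplus Q) \to P) \oplus Q = T \oplus T = F
(Q \lor (S \oplus (((Q \leftrightarrow P) \lor S) \leftrightarrow \lnot ((Q \oplus S) \leftrightarrow (\lnot \lnot (Q \land P) \leftrightarrow P))))) \to (((S \oplus Q) \to P) \oplus Q) = T \to F = F

F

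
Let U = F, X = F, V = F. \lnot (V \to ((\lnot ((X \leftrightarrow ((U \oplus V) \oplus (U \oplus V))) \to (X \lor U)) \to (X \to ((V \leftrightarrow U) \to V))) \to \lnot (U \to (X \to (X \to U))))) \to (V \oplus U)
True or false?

T

U \oplus V = F \oplus F = F
U \oplus V = F \oplus F = F
(U \oplus V) \oplus (U \oplus V) = F \oplus F = F
X \leftrightarrow ((U \oplus V) \oplus (U \oplus V)) = F \leftrightarrow F = T
X \lor U = F \lor F = F
(X \leftrightarrow ((U \oplus V) \oplus (U \oplus V))) \to (X \lor U) = T \to F = F
\lnot ((X \leftrightarrow ((U \oplus V) \oplus (U \oplus V))) \to (X \lor U)) = \lnot F = T
V \leftrightarrow U = F \leftrightarrow F = T
(V \leftrightarrow U) \to V = T \to F = F
X \to ((V \leftrightarrow U) \to V) = F \to F = T
\lnot ((X \leftrightarrow ((U \oplus V) \oplus (U \oplus V))) \to (X \lor U)) \to (X \to ((V \leftrightarrow U) \to V)) = T \to T = T
X \to U = F \to F = T
X \to (X \to U) = F \to T = T
U \to (X \to (X \to U)) = F \to T = T
\lnot (U \to (X \to (X \to U))) = \lnot T = F
(\lnot ((X \leftrightarrow ((U \oplus V) \oplus (U \oplus V))) \to (X \lor U)) \to (X \to ((V \leftrightarrow U) \to V))) \to \lnot (U \to (X \to (X \to U))) = T \to F = F
V \to ((\lnot ((X \leftrightarrow ((U \oplus V) \oplus (U \oplus V))) \to (X \lor U)) \to (X \to ((V \leftrightarrow U) \to V))) \to \lnot (U \to (X \to (X \to U)))) = F \to F = T
\lnot (V \to ((\lnot ((X \leftrightarrow ((U \oplus V) \oplus (U \oplus V))) \to (X \lor U)) \to (X \to ((V \leftrightarrow U) \to V))) \to \lnot (U \to (X \to (X \to U))))) = \lnot T = F
V \oplus U = F \oplus F = F
\lnot (V \to ((\lnot ((X \leftrightarrow ((U \oplus V) \oplus (U \oplus V))) \to (X \lor U)) \to (X \to ((V \leftrightarrow U) \to V))) \to \lnot (U \to (X \to (X \to U))))) \to (V \oplus U) = F \to F = T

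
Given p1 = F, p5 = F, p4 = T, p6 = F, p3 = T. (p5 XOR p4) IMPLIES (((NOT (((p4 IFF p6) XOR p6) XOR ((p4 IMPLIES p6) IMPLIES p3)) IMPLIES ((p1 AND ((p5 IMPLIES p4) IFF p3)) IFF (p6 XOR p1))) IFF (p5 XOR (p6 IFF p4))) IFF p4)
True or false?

F

p5 XOR p4 = F XOR T = T
p4 IFF p6 = T IFF F = F
(p4 IFF p6) XOR p6 = F XOR F = F
p4 IMPLIES p6 = T IMPLIES F = F
(p4 IMPLIES p6) IMPLIES p3 = F IMPLIES T = T
((p4 IFF p6) XOR p6) XOR ((p4 IMPLIES p6) IMPLIES p3) = F XOR T = T
NOT (((p4 IFF p6) XOR p6) XOR ((p4 IMPLIES p6) IMPLIES p3)) = NOT T = F
p5 IMPLIES p4 = F IMPLIES T = T
(p5 IMPLIES p4) IFF p3 = T IFF T = T
p1 AND ((p5 IMPLIES p4) IFF p3) = F AND T = F
p6 XOR p1 = F XOR F = F
(p1 AND ((p5 IMPLIES p4) IFF p3)) IFF (p6 XOR p1) = F IFF F = T
NOT (((p4 IFF p6) XOR p6) XOR ((p4 IMPLIES p6) IMPLIES p3)) IMPLIES ((p1 AND ((p5 IMPLIES p4) IFF p3)) IFF (p6 XOR p1)) = F IMPLIES T = T
p6 IFF p4 = F IFF T = F
p5 XOR (p6 IFF p4) = F XOR F = F
(NOT (((p4 IFF p6) XOR p6) XOR ((p4 IMPLIES p6) IMPLIES p3)) IMPLIES ((p1 AND ((p5 IMPLIES p4) IFF p3)) IFF (p6 XOR p1))) IFF (p5 XOR (p6 IFF p4)) = T IFF F = F
((NOT (((p4 IFF p6) XOR p6) XOR ((p4 IMPLIES p6) IMPLIES p3)) IMPLIES ((p1 AND ((p5 IMPLIES p4) IFF p3)) IFF (p6 XOR p1))) IFF (p5 XOR (p6 IFF p4))) IFF p4 = F IFF T = F
(p5 XOR p4) IMPLIES (((NOT (((p4 IFF p6) XOR p6) XOR ((p4 IMPLIES p6) IMPLIES p3)) IMPLIES ((p1 AND ((p5 IMPLIES p4) IFF p3)) IFF (p6 XOR p1))) IFF (p5 XOR (p6 IFF p4))) IFF p4) = T IMPLIES F = F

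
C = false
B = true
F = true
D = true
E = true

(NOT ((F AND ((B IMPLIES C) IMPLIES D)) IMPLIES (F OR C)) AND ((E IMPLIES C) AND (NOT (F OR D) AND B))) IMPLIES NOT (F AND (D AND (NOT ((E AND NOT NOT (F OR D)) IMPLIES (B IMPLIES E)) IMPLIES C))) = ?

Substituting C=false, B=true, F=true, D=true, E=true:
B IMPLIES C = true IMPLIES false = false
(B IMPLIES C) IMPLIES D = false IMPLIES true = true
F AND ((B IMPLIES C) IMPLIES D) = true AND true = true
F OR C = true OR false = true
(F AND ((B IMPLIES C) IMPLIES D)) IMPLIES (F OR C) = true IMPLIES true = true
NOT ((F AND ((B IMPLIES C) IMPLIES D)) IMPLIES (F OR C)) = NOT true = false
E IMPLIES C = true IMPLIES false = false
F OR D = true OR true = true
NOT (F OR D) = NOT true = false
NOT (F OR D) AND B = false AND true = false
(E IMPLIES C) AND (NOT (F OR D) AND B) = false AND false = false
NOT ((F AND ((B IMPLIES C) IMPLIES D)) IMPLIES (F OR C)) AND ((E IMPLIES C) AND (NOT (F OR D) AND B)) = false AND false = false
F OR D = true OR true = true
NOT (F OR D) = NOT true = false
NOT NOT (F OR D) = NOT false = true
E AND NOT NOT (F OR D) = true AND true = true
B IMPLIES E = true IMPLIES true = true
(E AND NOT NOT (F OR D)) IMPLIES (B IMPLIES E) = true IMPLIES true = true
NOT ((E AND NOT NOT (F OR D)) IMPLIES (B IMPLIES E)) = NOT true = false
NOT ((E AND NOT NOT (F OR D)) IMPLIES (B IMPLIES E)) IMPLIES C = false IMPLIES false = true
D AND (NOT ((E AND NOT NOT (F OR D)) IMPLIES (B IMPLIES E)) IMPLIES C) = true AND true = true
F AND (D AND (NOT ((E AND NOT NOT (F OR D)) IMPLIES (B IMPLIES E)) IMPLIES C)) = true AND true = true
NOT (F AND (D AND (NOT ((E AND NOT NOT (F OR D)) IMPLIES (B IMPLIES E)) IMPLIES C))) = NOT true = false
(NOT ((F AND ((B IMPLIES C) IMPLIES D)) IMPLIES (F OR C)) AND ((E IMPLIES C) AND (NOT (F OR D) AND B))) IMPLIES NOT (F AND (D AND (NOT ((E AND NOT NOT (F OR D)) IMPLIES (B IMPLIES E)) IMPLIES C))) = false IMPLIES false = true

true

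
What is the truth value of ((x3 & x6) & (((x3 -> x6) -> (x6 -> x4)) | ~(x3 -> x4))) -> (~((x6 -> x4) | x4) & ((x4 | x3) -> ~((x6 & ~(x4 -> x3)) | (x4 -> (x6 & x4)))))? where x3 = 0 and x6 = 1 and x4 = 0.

1

x3 & x6 = 0 & 1 = 0
x3 -> x6 = 0 -> 1 = 1
x6 -> x4 = 1 -> 0 = 0
(x3 -> x6) -> (x6 -> x4) = 1 -> 0 = 0
x3 -> x4 = 0 -> 0 = 1
~(x3 -> x4) = ~1 = 0
((x3 -> x6) -> (x6 -> x4)) | ~(x3 -> x4) = 0 | 0 = 0
(x3 & x6) & (((x3 -> x6) -> (x6 -> x4)) | ~(x3 -> x4)) = 0 & 0 = 0
x6 -> x4 = 1 -> 0 = 0
(x6 -> x4) | x4 = 0 | 0 = 0
~((x6 -> x4) | x4) = ~0 = 1
x4 | x3 = 0 | 0 = 0
x4 -> x3 = 0 -> 0 = 1
~(x4 -> x3) = ~1 = 0
x6 & ~(x4 -> x3) = 1 & 0 = 0
x6 & x4 = 1 & 0 = 0
x4 -> (x6 & x4) = 0 -> 0 = 1
(x6 & ~(x4 -> x3)) | (x4 -> (x6 & x4)) = 0 | 1 = 1
~((x6 & ~(x4 -> x3)) | (x4 -> (x6 & x4))) = ~1 = 0
(x4 | x3) -> ~((x6 & ~(x4 -> x3)) | (x4 -> (x6 & x4))) = 0 -> 0 = 1
~((x6 -> x4) | x4) & ((x4 | x3) -> ~((x6 & ~(x4 -> x3)) | (x4 -> (x6 & x4)))) = 1 & 1 = 1
((x3 & x6) & (((x3 -> x6) -> (x6 -> x4)) | ~(x3 -> x4))) -> (~((x6 -> x4) | x4) & ((x4 | x3) -> ~((x6 & ~(x4 -> x3)) | (x4 -> (x6 & x4))))) = 0 -> 1 = 1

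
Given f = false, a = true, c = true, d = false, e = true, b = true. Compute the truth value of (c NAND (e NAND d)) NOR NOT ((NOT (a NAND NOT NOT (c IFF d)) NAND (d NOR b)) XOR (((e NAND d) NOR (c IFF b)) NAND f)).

false

Substituting f=false, a=true, c=true, d=false, e=true, b=true:
e NAND d = true NAND false = true
c NAND (e NAND d) = true NAND true = false
c IFF d = true IFF false = false
NOT (c IFF d) = NOT false = true
NOT NOT (c IFF d) = NOT true = false
a NAND NOT NOT (c IFF d) = true NAND false = true
NOT (a NAND NOT NOT (c IFF d)) = NOT true = false
d NOR b = false NOR true = false
NOT (a NAND NOT NOT (c IFF d)) NAND (d NOR b) = false NAND false = true
e NAND d = true NAND false = true
c IFF b = true IFF true = true
(e NAND d) NOR (c IFF b) = true NOR true = false
((e NAND d) NOR (c IFF b)) NAND f = false NAND false = true
(NOT (a NAND NOT NOT (c IFF d)) NAND (d NOR b)) XOR (((e NAND d) NOR (c IFF b)) NAND f) = true XOR true = false
NOT ((NOT (a NAND NOT NOT (c IFF d)) NAND (d NOR b)) XOR (((e NAND d) NOR (c IFF b)) NAND f)) = NOT false = true
(c NAND (e NAND d)) NOR NOT ((NOT (a NAND NOT NOT (c IFF d)) NAND (d NOR b)) XOR (((e NAND d) NOR (c IFF b)) NAND f)) = false NOR true = false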